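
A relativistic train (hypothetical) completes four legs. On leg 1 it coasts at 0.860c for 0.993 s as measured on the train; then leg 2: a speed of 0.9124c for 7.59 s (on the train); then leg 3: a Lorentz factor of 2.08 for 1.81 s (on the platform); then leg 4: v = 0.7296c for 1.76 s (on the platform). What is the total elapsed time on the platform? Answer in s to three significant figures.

Δt = 24.1 s

Leg 1: γ = 1/√(1 − 0.860²) = 1/√0.2604 = 1.960; Δt_1 = 1.960 × 0.993 = 1.946 s.
Leg 2: γ = 1/√(1 − 0.9124²) = 1/√0.1675 = 2.443; Δt_2 = 2.443 × 7.59 = 18.54 s.
Leg 3: 1.81 s is already measured on the platform.
Leg 4: 1.76 s is already measured on the platform.
Total: 1.946 + 18.54 + 1.810 + 1.760 s.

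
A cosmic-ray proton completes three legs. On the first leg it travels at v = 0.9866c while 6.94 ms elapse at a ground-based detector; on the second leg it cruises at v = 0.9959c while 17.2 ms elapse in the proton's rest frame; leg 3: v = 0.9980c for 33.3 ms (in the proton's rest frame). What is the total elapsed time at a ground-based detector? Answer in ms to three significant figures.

Leg 1: 6.94 ms is already measured at a ground-based detector.
Leg 2: γ = 1/√(1 − 0.9959²) = 1/√0.008183 = 11.05; Δt_2 = 11.05 × 17.2 = 190.1 ms.
Leg 3: γ = 1/√(1 − 0.9980²) = 1/√0.003996 = 15.82; Δt_3 = 15.82 × 33.3 = 526.8 ms.
Total: 6.940 + 190.1 + 526.8 ms.

Δt = 724 ms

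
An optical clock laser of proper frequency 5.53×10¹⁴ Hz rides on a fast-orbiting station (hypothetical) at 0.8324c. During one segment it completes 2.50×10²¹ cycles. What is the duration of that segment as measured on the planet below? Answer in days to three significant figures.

Δt = 94.4 days

γ = 1/√(1 − 0.8324²) = 1/√0.3071 = 1.804
Proper time for N cycles: τ = N/f = 2.50×10²¹/(5.53×10¹⁴) = 4.521×10⁶ s = 52.32 days.
Lab-frame duration Δt = γτ = 1.804 × 52.32 = 94.42 days.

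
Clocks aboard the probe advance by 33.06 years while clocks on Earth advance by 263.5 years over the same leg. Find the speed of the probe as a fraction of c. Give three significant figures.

The proper time is measured aboard the probe (both events occur at the probe's location); Δt is measured on Earth. γ = Δt/τ = 263.5/33.06 = 7.970.
β = √(1 − 1/γ²) = √(1 − 0.01574) = √0.9843

β = 0.992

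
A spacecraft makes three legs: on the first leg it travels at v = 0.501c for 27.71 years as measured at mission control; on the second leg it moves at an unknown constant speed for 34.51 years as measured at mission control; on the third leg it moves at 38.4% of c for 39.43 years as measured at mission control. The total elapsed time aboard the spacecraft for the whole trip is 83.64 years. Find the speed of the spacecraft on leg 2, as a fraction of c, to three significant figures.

β = 0.739

Leg 1: γ = 1/√(1 − 0.501²) = 1/√0.7490 = 1.155; τ_1 = 27.71/1.155 = 23.98 years.
Leg 2: speed unknown; τ_2 = 34.51/γ_2.
Leg 3: β = 0.384; γ = 1/√(1 − 0.384²) = 1/√0.8525 = 1.083; τ_3 = 39.43/1.083 = 36.41 years.
Total proper time: 23.98 + τ_2 + 36.41 = 83.64, so τ_2 = 83.64 − 60.39 = 23.25 years.
γ_2 = 34.51/23.25 = 1.484; β = √(1 − 1/γ²) = √0.5460.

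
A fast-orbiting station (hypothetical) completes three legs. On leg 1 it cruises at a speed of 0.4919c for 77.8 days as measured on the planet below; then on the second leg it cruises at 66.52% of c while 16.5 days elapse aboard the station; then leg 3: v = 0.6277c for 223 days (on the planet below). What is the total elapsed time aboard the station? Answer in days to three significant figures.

Leg 1: γ = 1/√(1 − 0.4919²) = 1/√0.7580 = 1.149; τ_1 = 77.8/1.149 = 67.74 days.
Leg 2: 16.5 days is already measured aboard the station.
Leg 3: γ = 1/√(1 − 0.6277²) = 1/√0.6060 = 1.285; τ_3 = 223/1.285 = 173.6 days.
Total: 67.74 + 16.50 + 173.6 days.

τ = 258 days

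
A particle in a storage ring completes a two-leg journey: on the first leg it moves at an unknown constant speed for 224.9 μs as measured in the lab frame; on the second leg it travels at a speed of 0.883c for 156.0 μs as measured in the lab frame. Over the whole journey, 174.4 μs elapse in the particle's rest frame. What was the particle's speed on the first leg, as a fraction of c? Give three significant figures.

β = 0.893

Leg 1: speed unknown; τ_1 = 224.9/γ_1.
Leg 2: γ = 1/√(1 − 0.883²) = 1/√0.2203 = 2.131; τ_2 = 156.0/2.131 = 73.22 μs.
Total proper time: τ_1 + 73.22 = 174.4, so τ_1 = 174.4 − 73.22 = 101.2 μs.
γ_1 = 224.9/101.2 = 2.223; β = √(1 − 1/γ²) = √0.7976.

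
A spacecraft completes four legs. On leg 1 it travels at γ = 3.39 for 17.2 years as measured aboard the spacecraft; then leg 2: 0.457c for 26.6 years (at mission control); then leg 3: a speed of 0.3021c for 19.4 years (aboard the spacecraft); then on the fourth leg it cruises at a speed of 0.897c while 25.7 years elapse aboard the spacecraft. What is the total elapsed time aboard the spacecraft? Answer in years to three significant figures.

Leg 1: 17.2 years is already measured aboard the spacecraft.
Leg 2: γ = 1/√(1 − 0.457²) = 1/√0.7912 = 1.124; τ_2 = 26.6/1.124 = 23.66 years.
Leg 3: 19.4 years is already measured aboard the spacecraft.
Leg 4: 25.7 years is already measured aboard the spacecraft.
Total: 17.20 + 23.66 + 19.40 + 25.70 years.

τ = 86.0 years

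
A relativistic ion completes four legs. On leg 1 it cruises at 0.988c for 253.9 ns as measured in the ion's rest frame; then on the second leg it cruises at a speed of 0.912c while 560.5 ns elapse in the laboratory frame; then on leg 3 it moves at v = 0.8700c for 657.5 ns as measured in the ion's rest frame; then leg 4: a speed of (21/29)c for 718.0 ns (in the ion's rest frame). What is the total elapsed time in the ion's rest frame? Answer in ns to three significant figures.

Leg 1: 253.9 ns is already measured in the ion's rest frame.
Leg 2: γ = 1/√(1 − 0.912²) = 1/√0.1683 = 2.438; τ_2 = 560.5/2.438 = 229.9 ns.
Leg 3: 657.5 ns is already measured in the ion's rest frame.
Leg 4: 718.0 ns is already measured in the ion's rest frame.
Total: 253.9 + 229.9 + 657.5 + 718.0 ns.

τ = 1860 ns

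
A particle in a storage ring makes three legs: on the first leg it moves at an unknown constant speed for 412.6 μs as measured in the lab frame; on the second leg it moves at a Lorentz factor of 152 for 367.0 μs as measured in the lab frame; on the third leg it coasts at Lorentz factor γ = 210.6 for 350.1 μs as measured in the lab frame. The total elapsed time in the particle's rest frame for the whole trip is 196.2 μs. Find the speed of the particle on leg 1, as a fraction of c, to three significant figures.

β = 0.885

Leg 1: speed unknown; τ_1 = 412.6/γ_1.
Leg 2: γ = 152; τ_2 = 367.0/152.0 = 2.414 μs.
Leg 3: γ = 210.6; τ_3 = 350.1/210.6 = 1.662 μs.
Total proper time: τ_1 + 2.414 + 1.662 = 196.2, so τ_1 = 196.2 − 4.077 = 192.1 μs.
γ_1 = 412.6/192.1 = 2.148; β = √(1 − 1/γ²) = √0.7832.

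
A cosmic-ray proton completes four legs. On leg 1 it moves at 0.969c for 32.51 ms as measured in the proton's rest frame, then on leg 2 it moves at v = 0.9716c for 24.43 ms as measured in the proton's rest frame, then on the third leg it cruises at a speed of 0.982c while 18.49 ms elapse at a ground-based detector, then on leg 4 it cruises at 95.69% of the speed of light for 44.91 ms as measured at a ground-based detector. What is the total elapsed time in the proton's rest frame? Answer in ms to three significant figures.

τ = 73.5 ms

Leg 1: 32.51 ms is already measured in the proton's rest frame.
Leg 2: 24.43 ms is already measured in the proton's rest frame.
Leg 3: γ = 1/√(1 − 0.982²) = 1/√0.03568 = 5.294; τ_3 = 18.49/5.294 = 3.492 ms.
Leg 4: β = 0.9569; γ = 1/√(1 − 0.9569²) = 1/√0.08434 = 3.443; τ_4 = 44.91/3.443 = 13.04 ms.
Total: 32.51 + 24.43 + 3.492 + 13.04 ms.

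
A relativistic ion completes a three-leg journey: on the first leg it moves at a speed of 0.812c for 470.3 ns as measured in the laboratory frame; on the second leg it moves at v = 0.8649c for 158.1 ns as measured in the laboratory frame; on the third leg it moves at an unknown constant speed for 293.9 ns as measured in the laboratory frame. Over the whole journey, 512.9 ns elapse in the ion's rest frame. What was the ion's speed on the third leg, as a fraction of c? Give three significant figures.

β = 0.841

Leg 1: γ = 1/√(1 − 0.812²) = 1/√0.3407 = 1.713; τ_1 = 470.3/1.713 = 274.5 ns.
Leg 2: γ = 1/√(1 − 0.8649²) = 1/√0.2519 = 1.992; τ_2 = 158.1/1.992 = 79.36 ns.
Leg 3: speed unknown; τ_3 = 293.9/γ_3.
Total proper time: 274.5 + 79.36 + τ_3 = 512.9, so τ_3 = 512.9 − 353.9 = 159.0 ns.
γ_3 = 293.9/159.0 = 1.848; β = √(1 − 1/γ²) = √0.7071.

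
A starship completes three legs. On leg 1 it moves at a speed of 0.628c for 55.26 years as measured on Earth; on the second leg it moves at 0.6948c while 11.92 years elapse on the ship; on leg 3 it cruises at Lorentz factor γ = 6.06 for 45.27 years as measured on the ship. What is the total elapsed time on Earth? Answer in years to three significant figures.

Leg 1: 55.26 years is already measured on Earth.
Leg 2: γ = 1/√(1 − 0.6948²) = 1/√0.5173 = 1.390; Δt_2 = 1.390 × 11.92 = 16.57 years.
Leg 3: γ = 6.06; Δt_3 = 6.060 × 45.27 = 274.3 years.
Total: 55.26 + 16.57 + 274.3 years.

Δt = 346 years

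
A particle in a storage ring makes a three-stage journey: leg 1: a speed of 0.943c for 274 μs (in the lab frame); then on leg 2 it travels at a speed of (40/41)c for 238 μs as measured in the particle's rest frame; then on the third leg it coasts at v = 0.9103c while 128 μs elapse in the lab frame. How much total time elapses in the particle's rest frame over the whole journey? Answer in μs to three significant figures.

τ = 382 μs

Leg 1: γ = 1/√(1 − 0.943²) = 1/√0.1108 = 3.005; τ_1 = 274/3.005 = 91.19 μs.
Leg 2: 238 μs is already measured in the particle's rest frame.
Leg 3: γ = 1/√(1 − 0.9103²) = 1/√0.1714 = 2.416; τ_3 = 128/2.416 = 52.99 μs.
Total: 91.19 + 238.0 + 52.99 μs.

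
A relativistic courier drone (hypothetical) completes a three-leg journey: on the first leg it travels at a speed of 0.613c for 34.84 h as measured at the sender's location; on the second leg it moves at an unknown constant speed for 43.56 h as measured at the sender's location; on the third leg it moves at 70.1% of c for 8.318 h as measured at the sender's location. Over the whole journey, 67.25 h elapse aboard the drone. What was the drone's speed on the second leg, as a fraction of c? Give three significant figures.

Leg 1: γ = 1/√(1 − 0.613²) = 1/√0.6242 = 1.266; τ_1 = 34.84/1.266 = 27.53 h.
Leg 2: speed unknown; τ_2 = 43.56/γ_2.
Leg 3: β = 0.701; γ = 1/√(1 − 0.701²) = 1/√0.5086 = 1.402; τ_3 = 8.318/1.402 = 5.932 h.
Total proper time: 27.53 + τ_2 + 5.932 = 67.25, so τ_2 = 67.25 − 33.46 = 33.79 h.
γ_2 = 43.56/33.79 = 1.289; β = √(1 − 1/γ²) = √0.3982.

β = 0.631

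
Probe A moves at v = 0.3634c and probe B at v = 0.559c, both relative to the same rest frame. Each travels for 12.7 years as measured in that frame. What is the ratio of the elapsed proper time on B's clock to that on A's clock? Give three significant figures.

τ_B/τ_A = 0.890

A: γ = 1/√(1 − 0.3634²) = 1/√0.8679 = 1.073. B: γ = 1/√(1 − 0.559²) = 1/√0.6875 = 1.206.
τ_A/τ_B = γ_B/γ_A = 1.206/1.073 = 1.124, so τ_B/τ_A = 0.8900.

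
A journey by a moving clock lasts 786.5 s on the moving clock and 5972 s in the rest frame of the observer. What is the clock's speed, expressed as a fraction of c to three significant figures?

The proper time is measured on the moving clock (both events occur at the clock's location); Δt is measured in the rest frame of the observer. γ = Δt/τ = 5972/786.5 = 7.593.
β = √(1 − 1/γ²) = √(1 − 0.01734) = √0.9827

β = 0.991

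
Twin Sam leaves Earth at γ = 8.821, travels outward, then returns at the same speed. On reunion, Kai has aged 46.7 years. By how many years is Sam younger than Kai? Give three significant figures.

Δt − τ = 41.4 years

γ = 8.821
Sam's elapsed proper time: τ = 46.7/8.821 = 5.294 years.
Age gap = Δt − τ = 46.7 − 5.294 years.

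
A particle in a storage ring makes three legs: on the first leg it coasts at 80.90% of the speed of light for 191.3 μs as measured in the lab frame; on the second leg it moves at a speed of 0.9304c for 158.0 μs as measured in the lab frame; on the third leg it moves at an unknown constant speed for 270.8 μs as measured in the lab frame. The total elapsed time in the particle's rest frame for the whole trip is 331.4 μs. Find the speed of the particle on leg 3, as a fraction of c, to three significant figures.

Leg 1: β = 0.8090; γ = 1/√(1 − 0.8090²) = 1/√0.3455 = 1.701; τ_1 = 191.3/1.701 = 112.4 μs.
Leg 2: γ = 1/√(1 − 0.9304²) = 1/√0.1344 = 2.728; τ_2 = 158.0/2.728 = 57.91 μs.
Leg 3: speed unknown; τ_3 = 270.8/γ_3.
Total proper time: 112.4 + 57.91 + τ_3 = 331.4, so τ_3 = 331.4 − 170.4 = 161.0 μs.
γ_3 = 270.8/161.0 = 1.682; β = √(1 − 1/γ²) = √0.6464.

β = 0.804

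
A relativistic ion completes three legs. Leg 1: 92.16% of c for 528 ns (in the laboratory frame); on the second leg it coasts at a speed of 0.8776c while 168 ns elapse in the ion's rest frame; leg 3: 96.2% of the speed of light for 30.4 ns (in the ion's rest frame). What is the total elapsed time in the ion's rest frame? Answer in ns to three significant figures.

τ = 403 ns

Leg 1: β = 0.9216; γ = 1/√(1 − 0.9216²) = 1/√0.1507 = 2.576; τ_1 = 528/2.576 = 204.9 ns.
Leg 2: 168 ns is already measured in the ion's rest frame.
Leg 3: 30.4 ns is already measured in the ion's rest frame.
Total: 204.9 + 168.0 + 30.40 ns.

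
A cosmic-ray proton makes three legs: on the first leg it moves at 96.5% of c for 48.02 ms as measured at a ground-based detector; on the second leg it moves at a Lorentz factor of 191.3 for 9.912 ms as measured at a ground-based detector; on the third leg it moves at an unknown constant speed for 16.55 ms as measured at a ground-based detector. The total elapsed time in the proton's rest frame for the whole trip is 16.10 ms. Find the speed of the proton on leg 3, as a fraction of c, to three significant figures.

Leg 1: β = 0.965; γ = 1/√(1 − 0.965²) = 1/√0.06878 = 3.813; τ_1 = 48.02/3.813 = 12.59 ms.
Leg 2: γ = 191.3; τ_2 = 9.912/191.3 = 0.05181 ms.
Leg 3: speed unknown; τ_3 = 16.55/γ_3.
Total proper time: 12.59 + 0.05181 + τ_3 = 16.10, so τ_3 = 16.10 − 12.65 = 3.455 ms.
γ_3 = 16.55/3.455 = 4.790; β = √(1 − 1/γ²) = √0.9564.

β = 0.978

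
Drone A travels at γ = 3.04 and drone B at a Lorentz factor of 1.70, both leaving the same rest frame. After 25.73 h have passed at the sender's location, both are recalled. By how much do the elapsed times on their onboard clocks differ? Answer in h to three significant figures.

|τ_A − τ_B| = 6.67 h

A: γ = 3.04; τ_A = 25.73/3.040 = 8.464 h.
B: γ = 1.70; τ_B = 25.73/1.700 = 15.14 h.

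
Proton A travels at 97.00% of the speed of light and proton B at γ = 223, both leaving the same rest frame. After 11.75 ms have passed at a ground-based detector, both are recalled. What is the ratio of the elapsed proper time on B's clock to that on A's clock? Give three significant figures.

τ_B/τ_A = 0.0184

A: β = 0.9700; γ = 1/√(1 − 0.9700²) = 1/√0.05910 = 4.113. B: γ = 223.
τ_A/τ_B = γ_B/γ_A = 223.0/4.113 = 54.21, so τ_B/τ_A = 0.01845.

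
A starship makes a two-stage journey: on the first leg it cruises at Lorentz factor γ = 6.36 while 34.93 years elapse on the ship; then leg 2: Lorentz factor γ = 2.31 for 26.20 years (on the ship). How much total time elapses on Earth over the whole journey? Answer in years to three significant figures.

Leg 1: γ = 6.36; Δt_1 = 6.360 × 34.93 = 222.2 years.
Leg 2: γ = 2.31; Δt_2 = 2.310 × 26.20 = 60.52 years.
Total: 222.2 + 60.52 years.

Δt = 283 years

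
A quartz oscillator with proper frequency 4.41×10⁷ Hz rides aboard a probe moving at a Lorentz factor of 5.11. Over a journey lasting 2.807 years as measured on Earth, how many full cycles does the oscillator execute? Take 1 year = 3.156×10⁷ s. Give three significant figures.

γ = 5.11
The oscillator's own cycle count is N = f × τ where τ is the proper time aboard the probe. τ = Δt/γ = 2.807/5.110 = 0.5493 years = 1.734×10⁷ s.
N = 4.41×10⁷ × 1.734×10⁷ = 7.645×10¹⁴.

N = 7.65×10¹⁴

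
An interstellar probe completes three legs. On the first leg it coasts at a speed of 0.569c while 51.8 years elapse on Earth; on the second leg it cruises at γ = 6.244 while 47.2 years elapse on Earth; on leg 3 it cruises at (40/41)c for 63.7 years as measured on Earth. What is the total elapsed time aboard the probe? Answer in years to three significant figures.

τ = 64.1 years

Leg 1: γ = 1/√(1 − 0.569²) = 1/√0.6762 = 1.216; τ_1 = 51.8/1.216 = 42.60 years.
Leg 2: γ = 6.244; τ_2 = 47.2/6.244 = 7.559 years.
Leg 3: γ = 1/√(1 − (40/41)²) = 41/9 ≈ 4.556; τ_3 = 63.7/4.556 = 13.98 years.
Total: 42.60 + 7.559 + 13.98 years.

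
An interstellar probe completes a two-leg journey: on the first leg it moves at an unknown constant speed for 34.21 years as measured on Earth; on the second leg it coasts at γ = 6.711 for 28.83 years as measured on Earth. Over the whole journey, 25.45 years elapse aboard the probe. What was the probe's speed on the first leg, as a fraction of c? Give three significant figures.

β = 0.786

Leg 1: speed unknown; τ_1 = 34.21/γ_1.
Leg 2: γ = 6.711; τ_2 = 28.83/6.711 = 4.296 years.
Total proper time: τ_1 + 4.296 = 25.45, so τ_1 = 25.45 − 4.296 = 21.15 years.
γ_1 = 34.21/21.15 = 1.617; β = √(1 − 1/γ²) = √0.6176.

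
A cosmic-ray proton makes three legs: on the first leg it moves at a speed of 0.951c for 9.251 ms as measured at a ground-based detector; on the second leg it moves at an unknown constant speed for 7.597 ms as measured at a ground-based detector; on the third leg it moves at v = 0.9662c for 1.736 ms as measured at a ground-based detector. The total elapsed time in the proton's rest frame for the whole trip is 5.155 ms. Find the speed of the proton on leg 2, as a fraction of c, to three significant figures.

Leg 1: γ = 1/√(1 − 0.951²) = 1/√0.09560 = 3.234; τ_1 = 9.251/3.234 = 2.860 ms.
Leg 2: speed unknown; τ_2 = 7.597/γ_2.
Leg 3: γ = 1/√(1 − 0.9662²) = 1/√0.06646 = 3.879; τ_3 = 1.736/3.879 = 0.4475 ms.
Total proper time: 2.860 + τ_2 + 0.4475 = 5.155, so τ_2 = 5.155 − 3.308 = 1.847 ms.
γ_2 = 7.597/1.847 = 4.113; β = √(1 − 1/γ²) = √0.9409.

β = 0.970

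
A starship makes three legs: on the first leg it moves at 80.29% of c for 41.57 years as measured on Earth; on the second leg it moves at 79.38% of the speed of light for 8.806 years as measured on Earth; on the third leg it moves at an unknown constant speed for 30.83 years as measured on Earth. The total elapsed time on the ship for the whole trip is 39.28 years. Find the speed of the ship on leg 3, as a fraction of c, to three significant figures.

Leg 1: β = 0.8029; γ = 1/√(1 − 0.8029²) = 1/√0.3554 = 1.678; τ_1 = 41.57/1.678 = 24.78 years.
Leg 2: β = 0.7938; γ = 1/√(1 − 0.7938²) = 1/√0.3699 = 1.644; τ_2 = 8.806/1.644 = 5.356 years.
Leg 3: speed unknown; τ_3 = 30.83/γ_3.
Total proper time: 24.78 + 5.356 + τ_3 = 39.28, so τ_3 = 39.28 − 30.14 = 9.144 years.
γ_3 = 30.83/9.144 = 3.372; β = √(1 − 1/γ²) = √0.9120.

β = 0.955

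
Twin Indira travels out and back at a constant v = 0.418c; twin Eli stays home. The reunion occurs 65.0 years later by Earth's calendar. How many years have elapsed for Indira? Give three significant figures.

γ = 1/√(1 − 0.418²) = 1/√0.8253 = 1.101
Indira's clock measures proper time along the trip: τ = Δt/γ = 65.0/1.101 years.

τ = 59.0 years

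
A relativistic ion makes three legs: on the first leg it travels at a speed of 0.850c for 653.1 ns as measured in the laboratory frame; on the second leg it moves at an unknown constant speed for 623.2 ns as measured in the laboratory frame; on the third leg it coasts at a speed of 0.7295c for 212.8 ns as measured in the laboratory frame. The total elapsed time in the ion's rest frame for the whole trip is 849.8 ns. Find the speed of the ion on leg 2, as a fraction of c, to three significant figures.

Leg 1: γ = 1/√(1 − 0.850²) = 1/√0.2775 = 1.898; τ_1 = 653.1/1.898 = 344.0 ns.
Leg 2: speed unknown; τ_2 = 623.2/γ_2.
Leg 3: γ = 1/√(1 − 0.7295²) = 1/√0.4678 = 1.462; τ_3 = 212.8/1.462 = 145.6 ns.
Total proper time: 344.0 + τ_2 + 145.6 = 849.8, so τ_2 = 849.8 − 489.6 = 360.2 ns.
γ_2 = 623.2/360.2 = 1.730; β = √(1 − 1/γ²) = √0.6659.

β = 0.816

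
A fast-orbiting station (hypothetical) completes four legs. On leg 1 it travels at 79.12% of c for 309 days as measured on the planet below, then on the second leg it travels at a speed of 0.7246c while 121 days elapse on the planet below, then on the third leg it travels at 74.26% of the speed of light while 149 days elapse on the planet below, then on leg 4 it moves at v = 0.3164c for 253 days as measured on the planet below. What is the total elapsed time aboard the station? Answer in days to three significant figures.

Leg 1: β = 0.7912; γ = 1/√(1 − 0.7912²) = 1/√0.3740 = 1.635; τ_1 = 309/1.635 = 189.0 days.
Leg 2: γ = 1/√(1 − 0.7246²) = 1/√0.4750 = 1.451; τ_2 = 121/1.451 = 83.39 days.
Leg 3: β = 0.7426; γ = 1/√(1 − 0.7426²) = 1/√0.4485 = 1.493; τ_3 = 149/1.493 = 99.79 days.
Leg 4: γ = 1/√(1 − 0.3164²) = 1/√0.8999 = 1.054; τ_4 = 253/1.054 = 240.0 days.
Total: 189.0 + 83.39 + 99.79 + 240.0 days.

τ = 612 days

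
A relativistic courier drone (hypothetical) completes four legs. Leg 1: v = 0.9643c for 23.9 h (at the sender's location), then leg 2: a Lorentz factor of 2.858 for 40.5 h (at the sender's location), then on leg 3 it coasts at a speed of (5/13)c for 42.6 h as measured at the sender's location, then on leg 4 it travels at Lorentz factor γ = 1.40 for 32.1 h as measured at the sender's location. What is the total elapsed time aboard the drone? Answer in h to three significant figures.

Leg 1: γ = 1/√(1 − 0.9643²) = 1/√0.07013 = 3.776; τ_1 = 23.9/3.776 = 6.329 h.
Leg 2: γ = 2.858; τ_2 = 40.5/2.858 = 14.17 h.
Leg 3: γ = 1/√(1 − (5/13)²) = 13/12 ≈ 1.083; τ_3 = 42.6/1.083 = 39.32 h.
Leg 4: γ = 1.40; τ_4 = 32.1/1.400 = 22.93 h.
Total: 6.329 + 14.17 + 39.32 + 22.93 h.

τ = 82.8 h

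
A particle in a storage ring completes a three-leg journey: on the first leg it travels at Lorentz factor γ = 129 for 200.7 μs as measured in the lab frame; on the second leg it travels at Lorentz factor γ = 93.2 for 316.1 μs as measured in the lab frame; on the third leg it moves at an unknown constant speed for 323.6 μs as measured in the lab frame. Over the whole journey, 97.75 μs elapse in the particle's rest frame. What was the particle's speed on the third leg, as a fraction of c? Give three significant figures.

β = 0.958

Leg 1: γ = 129; τ_1 = 200.7/129.0 = 1.556 μs.
Leg 2: γ = 93.2; τ_2 = 316.1/93.20 = 3.392 μs.
Leg 3: speed unknown; τ_3 = 323.6/γ_3.
Total proper time: 1.556 + 3.392 + τ_3 = 97.75, so τ_3 = 97.75 − 4.947 = 92.80 μs.
γ_3 = 323.6/92.80 = 3.487; β = √(1 − 1/γ²) = √0.9178.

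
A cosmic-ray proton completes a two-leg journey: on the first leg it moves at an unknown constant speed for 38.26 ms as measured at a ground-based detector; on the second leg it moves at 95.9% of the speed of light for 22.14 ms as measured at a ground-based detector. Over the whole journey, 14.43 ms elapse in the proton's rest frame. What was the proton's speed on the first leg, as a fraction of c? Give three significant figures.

β = 0.977

Leg 1: speed unknown; τ_1 = 38.26/γ_1.
Leg 2: β = 0.959; γ = 1/√(1 − 0.959²) = 1/√0.08032 = 3.529; τ_2 = 22.14/3.529 = 6.275 ms.
Total proper time: τ_1 + 6.275 = 14.43, so τ_1 = 14.43 − 6.275 = 8.155 ms.
γ_1 = 38.26/8.155 = 4.691; β = √(1 − 1/γ²) = √0.9546.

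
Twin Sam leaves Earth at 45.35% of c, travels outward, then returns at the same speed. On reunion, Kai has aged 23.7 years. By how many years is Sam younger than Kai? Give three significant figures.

Δt − τ = 2.58 years

β = 0.4535; γ = 1/√(1 − 0.4535²) = 1/√0.7943 = 1.122
Sam's elapsed proper time: τ = 23.7/1.122 = 21.12 years.
Age gap = Δt − τ = 23.7 − 21.12 years.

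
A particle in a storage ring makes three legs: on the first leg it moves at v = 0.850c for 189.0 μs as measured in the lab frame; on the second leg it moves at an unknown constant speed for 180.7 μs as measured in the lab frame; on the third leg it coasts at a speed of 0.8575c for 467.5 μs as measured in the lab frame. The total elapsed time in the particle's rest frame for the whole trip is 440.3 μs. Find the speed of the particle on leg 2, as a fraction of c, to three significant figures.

β = 0.832

Leg 1: γ = 1/√(1 − 0.850²) = 1/√0.2775 = 1.898; τ_1 = 189.0/1.898 = 99.56 μs.
Leg 2: speed unknown; τ_2 = 180.7/γ_2.
Leg 3: γ = 1/√(1 − 0.8575²) = 1/√0.2647 = 1.944; τ_3 = 467.5/1.944 = 240.5 μs.
Total proper time: 99.56 + τ_2 + 240.5 = 440.3, so τ_2 = 440.3 − 340.1 = 100.2 μs.
γ_2 = 180.7/100.2 = 1.803; β = √(1 − 1/γ²) = √0.6924.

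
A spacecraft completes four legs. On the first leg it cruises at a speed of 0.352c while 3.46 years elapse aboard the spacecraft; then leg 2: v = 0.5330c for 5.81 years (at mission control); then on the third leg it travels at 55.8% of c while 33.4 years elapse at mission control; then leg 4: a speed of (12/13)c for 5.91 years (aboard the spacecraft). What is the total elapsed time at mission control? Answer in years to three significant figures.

Leg 1: γ = 1/√(1 − 0.352²) = 1/√0.8761 = 1.068; Δt_1 = 1.068 × 3.46 = 3.697 years.
Leg 2: 5.81 years is already measured at mission control.
Leg 3: 33.4 years is already measured at mission control.
Leg 4: γ = 1/√(1 − (12/13)²) = 13/5 = 2.600; Δt_4 = 2.600 × 5.91 = 15.37 years.
Total: 3.697 + 5.810 + 33.40 + 15.37 years.

Δt = 58.3 years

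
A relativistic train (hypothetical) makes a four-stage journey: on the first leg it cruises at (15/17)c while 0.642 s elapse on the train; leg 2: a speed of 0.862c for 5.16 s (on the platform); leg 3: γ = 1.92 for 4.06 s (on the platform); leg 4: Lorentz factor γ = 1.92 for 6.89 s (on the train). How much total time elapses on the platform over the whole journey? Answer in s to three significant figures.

Leg 1: γ = 1/√(1 − (15/17)²) = 17/8 = 2.125; Δt_1 = 2.125 × 0.642 = 1.364 s.
Leg 2: 5.16 s is already measured on the platform.
Leg 3: 4.06 s is already measured on the platform.
Leg 4: γ = 1.92; Δt_4 = 1.920 × 6.89 = 13.23 s.
Total: 1.364 + 5.160 + 4.060 + 13.23 s.

Δt = 23.8 s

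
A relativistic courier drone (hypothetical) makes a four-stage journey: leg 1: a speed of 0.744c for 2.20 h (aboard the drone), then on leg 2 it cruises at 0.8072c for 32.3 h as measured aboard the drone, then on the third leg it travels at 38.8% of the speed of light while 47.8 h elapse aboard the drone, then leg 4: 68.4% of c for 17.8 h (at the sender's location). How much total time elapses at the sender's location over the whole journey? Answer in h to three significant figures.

Leg 1: γ = 1/√(1 − 0.744²) = 1/√0.4465 = 1.497; Δt_1 = 1.497 × 2.20 = 3.293 h.
Leg 2: γ = 1/√(1 − 0.8072²) = 1/√0.3484 = 1.694; Δt_2 = 1.694 × 32.3 = 54.72 h.
Leg 3: β = 0.388; γ = 1/√(1 − 0.388²) = 1/√0.8495 = 1.085; Δt_3 = 1.085 × 47.8 = 51.86 h.
Leg 4: 17.8 h is already measured at the sender's location.
Total: 3.293 + 54.72 + 51.86 + 17.80 h.

Δt = 128 h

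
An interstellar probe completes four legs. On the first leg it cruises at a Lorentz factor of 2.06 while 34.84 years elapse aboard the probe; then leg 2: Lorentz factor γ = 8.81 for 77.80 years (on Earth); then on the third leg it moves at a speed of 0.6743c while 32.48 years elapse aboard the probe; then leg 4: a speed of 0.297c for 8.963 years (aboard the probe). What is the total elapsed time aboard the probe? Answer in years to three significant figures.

Leg 1: 34.84 years is already measured aboard the probe.
Leg 2: γ = 8.81; τ_2 = 77.80/8.810 = 8.831 years.
Leg 3: 32.48 years is already measured aboard the probe.
Leg 4: 8.963 years is already measured aboard the probe.
Total: 34.84 + 8.831 + 32.48 + 8.963 years.

τ = 85.1 years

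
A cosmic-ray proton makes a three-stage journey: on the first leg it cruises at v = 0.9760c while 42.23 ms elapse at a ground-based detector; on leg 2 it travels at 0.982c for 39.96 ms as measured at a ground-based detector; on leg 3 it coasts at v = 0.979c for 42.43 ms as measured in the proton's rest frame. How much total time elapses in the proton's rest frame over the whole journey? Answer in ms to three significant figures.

τ = 59.2 ms

Leg 1: γ = 1/√(1 − 0.9760²) = 1/√0.04742 = 4.592; τ_1 = 42.23/4.592 = 9.196 ms.
Leg 2: γ = 1/√(1 − 0.982²) = 1/√0.03568 = 5.294; τ_2 = 39.96/5.294 = 7.548 ms.
Leg 3: 42.43 ms is already measured in the proton's rest frame.
Total: 9.196 + 7.548 + 42.43 ms.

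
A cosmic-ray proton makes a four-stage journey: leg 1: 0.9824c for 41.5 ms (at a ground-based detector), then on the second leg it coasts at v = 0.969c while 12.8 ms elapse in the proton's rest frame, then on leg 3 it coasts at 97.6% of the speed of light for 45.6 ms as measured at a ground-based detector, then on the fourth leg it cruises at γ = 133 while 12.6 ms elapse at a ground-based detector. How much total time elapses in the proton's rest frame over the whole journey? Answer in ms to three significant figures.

τ = 30.6 ms

Leg 1: γ = 1/√(1 − 0.9824²) = 1/√0.03489 = 5.354; τ_1 = 41.5/5.354 = 7.752 ms.
Leg 2: 12.8 ms is already measured in the proton's rest frame.
Leg 3: β = 0.976; γ = 1/√(1 − 0.976²) = 1/√0.04742 = 4.592; τ_3 = 45.6/4.592 = 9.930 ms.
Leg 4: γ = 133; τ_4 = 12.6/133.0 = 0.09474 ms.
Total: 7.752 + 12.80 + 9.930 + 0.09474 ms.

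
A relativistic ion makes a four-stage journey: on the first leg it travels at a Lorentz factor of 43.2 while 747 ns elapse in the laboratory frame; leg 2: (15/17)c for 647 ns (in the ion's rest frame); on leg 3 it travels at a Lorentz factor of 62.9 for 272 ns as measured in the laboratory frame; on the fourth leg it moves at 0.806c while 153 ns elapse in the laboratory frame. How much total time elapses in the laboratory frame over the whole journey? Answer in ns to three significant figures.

Leg 1: 747 ns is already measured in the laboratory frame.
Leg 2: γ = 1/√(1 − (15/17)²) = 17/8 = 2.125; Δt_2 = 2.125 × 647 = 1375 ns.
Leg 3: 272 ns is already measured in the laboratory frame.
Leg 4: 153 ns is already measured in the laboratory frame.
Total: 747.0 + 1375 + 272.0 + 153.0 ns.

Δt = 2550 ns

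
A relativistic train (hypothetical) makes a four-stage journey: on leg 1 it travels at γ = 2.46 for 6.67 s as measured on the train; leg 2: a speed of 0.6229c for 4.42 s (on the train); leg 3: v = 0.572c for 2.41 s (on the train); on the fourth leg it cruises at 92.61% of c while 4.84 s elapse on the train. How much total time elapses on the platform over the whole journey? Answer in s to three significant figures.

Δt = 37.8 s

Leg 1: γ = 2.46; Δt_1 = 2.460 × 6.67 = 16.41 s.
Leg 2: γ = 1/√(1 − 0.6229²) = 1/√0.6120 = 1.278; Δt_2 = 1.278 × 4.42 = 5.650 s.
Leg 3: γ = 1/√(1 − 0.572²) = 1/√0.6728 = 1.219; Δt_3 = 1.219 × 2.41 = 2.938 s.
Leg 4: β = 0.9261; γ = 1/√(1 − 0.9261²) = 1/√0.1423 = 2.651; Δt_4 = 2.651 × 4.84 = 12.83 s.
Total: 16.41 + 5.650 + 2.938 + 12.83 s.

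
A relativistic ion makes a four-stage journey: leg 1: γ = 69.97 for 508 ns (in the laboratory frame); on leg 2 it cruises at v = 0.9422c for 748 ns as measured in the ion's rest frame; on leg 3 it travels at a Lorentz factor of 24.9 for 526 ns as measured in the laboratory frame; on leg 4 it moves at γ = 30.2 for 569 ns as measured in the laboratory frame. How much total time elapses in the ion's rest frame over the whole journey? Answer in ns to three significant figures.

τ = 795 ns

Leg 1: γ = 69.97; τ_1 = 508/69.97 = 7.260 ns.
Leg 2: 748 ns is already measured in the ion's rest frame.
Leg 3: γ = 24.9; τ_3 = 526/24.90 = 21.12 ns.
Leg 4: γ = 30.2; τ_4 = 569/30.20 = 18.84 ns.
Total: 7.260 + 748.0 + 21.12 + 18.84 ns.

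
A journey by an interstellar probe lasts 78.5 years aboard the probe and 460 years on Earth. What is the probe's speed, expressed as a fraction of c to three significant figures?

The proper time is measured aboard the probe (both events occur at the probe's location); Δt is measured on Earth. γ = Δt/τ = 460/78.5 = 5.860.
β = √(1 − 1/γ²) = √(1 − 0.02912) = √0.9709

v = 0.985c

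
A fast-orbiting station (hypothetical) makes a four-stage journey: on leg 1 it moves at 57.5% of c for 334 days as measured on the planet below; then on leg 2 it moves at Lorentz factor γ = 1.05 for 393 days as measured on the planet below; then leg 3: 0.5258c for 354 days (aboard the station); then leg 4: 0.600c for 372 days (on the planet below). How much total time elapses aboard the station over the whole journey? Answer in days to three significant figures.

τ = 1300 days

Leg 1: β = 0.575; γ = 1/√(1 − 0.575²) = 1/√0.6694 = 1.222; τ_1 = 334/1.222 = 273.3 days.
Leg 2: γ = 1.05; τ_2 = 393/1.050 = 374.3 days.
Leg 3: 354 days is already measured aboard the station.
Leg 4: γ = 1/√(1 − 0.600²) = 5/4 = 1.250; τ_4 = 372/1.250 = 297.6 days.
Total: 273.3 + 374.3 + 354.0 + 297.6 days.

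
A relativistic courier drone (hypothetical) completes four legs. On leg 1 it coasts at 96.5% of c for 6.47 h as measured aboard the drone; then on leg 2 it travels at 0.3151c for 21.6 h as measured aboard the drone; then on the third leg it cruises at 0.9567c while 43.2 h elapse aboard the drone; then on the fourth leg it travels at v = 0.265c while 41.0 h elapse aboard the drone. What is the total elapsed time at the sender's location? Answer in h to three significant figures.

Leg 1: β = 0.965; γ = 1/√(1 − 0.965²) = 1/√0.06878 = 3.813; Δt_1 = 3.813 × 6.47 = 24.67 h.
Leg 2: γ = 1/√(1 − 0.3151²) = 1/√0.9007 = 1.054; Δt_2 = 1.054 × 21.6 = 22.76 h.
Leg 3: γ = 1/√(1 − 0.9567²) = 1/√0.08473 = 3.436; Δt_3 = 3.436 × 43.2 = 148.4 h.
Leg 4: γ = 1/√(1 − 0.265²) = 1/√0.9298 = 1.037; Δt_4 = 1.037 × 41.0 = 42.52 h.
Total: 24.67 + 22.76 + 148.4 + 42.52 h.

Δt = 238 h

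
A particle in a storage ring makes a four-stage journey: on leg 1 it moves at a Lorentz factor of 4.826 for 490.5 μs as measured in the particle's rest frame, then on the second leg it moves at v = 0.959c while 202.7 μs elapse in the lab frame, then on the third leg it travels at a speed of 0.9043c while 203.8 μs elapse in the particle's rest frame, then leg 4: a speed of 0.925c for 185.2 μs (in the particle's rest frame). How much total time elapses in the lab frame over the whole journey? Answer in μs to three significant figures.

Leg 1: γ = 4.826; Δt_1 = 4.826 × 490.5 = 2367 μs.
Leg 2: 202.7 μs is already measured in the lab frame.
Leg 3: γ = 1/√(1 − 0.9043²) = 1/√0.1822 = 2.342; Δt_3 = 2.342 × 203.8 = 477.4 μs.
Leg 4: γ = 1/√(1 − 0.925²) = 1/√0.1444 = 2.632; Δt_4 = 2.632 × 185.2 = 487.4 μs.
Total: 2367 + 202.7 + 477.4 + 487.4 μs.

Δt = 3530 μs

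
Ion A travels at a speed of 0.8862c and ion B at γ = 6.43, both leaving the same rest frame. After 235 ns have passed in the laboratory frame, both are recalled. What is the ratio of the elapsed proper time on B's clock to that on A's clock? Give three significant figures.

A: γ = 1/√(1 − 0.8862²) = 1/√0.2146 = 2.158. B: γ = 6.43.
τ_A/τ_B = γ_B/γ_A = 6.430/2.158 = 2.979, so τ_B/τ_A = 0.3357.

τ_B/τ_A = 0.336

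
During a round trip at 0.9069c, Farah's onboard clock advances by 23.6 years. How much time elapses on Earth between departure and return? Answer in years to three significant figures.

γ = 1/√(1 − 0.9069²) = 1/√0.1775 = 2.373
Earth-frame duration is the dilated interval: Δt = γτ = 2.373 × 23.6 years.

Δt = 56.0 years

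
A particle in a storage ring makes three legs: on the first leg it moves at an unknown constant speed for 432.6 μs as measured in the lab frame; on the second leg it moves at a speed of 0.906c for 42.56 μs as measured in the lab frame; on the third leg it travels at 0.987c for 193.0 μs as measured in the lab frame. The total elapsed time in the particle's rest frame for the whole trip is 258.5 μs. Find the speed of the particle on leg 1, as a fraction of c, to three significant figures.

Leg 1: speed unknown; τ_1 = 432.6/γ_1.
Leg 2: γ = 1/√(1 − 0.906²) = 1/√0.1792 = 2.363; τ_2 = 42.56/2.363 = 18.01 μs.
Leg 3: γ = 1/√(1 − 0.987²) = 1/√0.02583 = 6.222; τ_3 = 193.0/6.222 = 31.02 μs.
Total proper time: τ_1 + 18.01 + 31.02 = 258.5, so τ_1 = 258.5 − 49.03 = 209.5 μs.
γ_1 = 432.6/209.5 = 2.065; β = √(1 − 1/γ²) = √0.7655.

β = 0.875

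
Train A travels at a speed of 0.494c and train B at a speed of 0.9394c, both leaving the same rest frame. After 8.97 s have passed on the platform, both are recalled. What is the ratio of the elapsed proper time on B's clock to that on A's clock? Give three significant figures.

A: γ = 1/√(1 − 0.494²) = 1/√0.7560 = 1.150. B: γ = 1/√(1 − 0.9394²) = 1/√0.1175 = 2.917.
τ_A/τ_B = γ_B/γ_A = 2.917/1.150 = 2.536, so τ_B/τ_A = 0.3943.

τ_B/τ_A = 0.394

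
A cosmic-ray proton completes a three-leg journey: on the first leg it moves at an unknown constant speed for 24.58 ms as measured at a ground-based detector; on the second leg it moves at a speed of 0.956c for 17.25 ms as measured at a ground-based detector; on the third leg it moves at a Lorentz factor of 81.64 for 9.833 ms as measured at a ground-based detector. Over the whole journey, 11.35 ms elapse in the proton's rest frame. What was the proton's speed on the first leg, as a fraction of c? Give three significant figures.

β = 0.968

Leg 1: speed unknown; τ_1 = 24.58/γ_1.
Leg 2: γ = 1/√(1 − 0.956²) = 1/√0.08606 = 3.409; τ_2 = 17.25/3.409 = 5.061 ms.
Leg 3: γ = 81.64; τ_3 = 9.833/81.64 = 0.1204 ms.
Total proper time: τ_1 + 5.061 + 0.1204 = 11.35, so τ_1 = 11.35 − 5.181 = 6.169 ms.
γ_1 = 24.58/6.169 = 3.984; β = √(1 − 1/γ²) = √0.9370.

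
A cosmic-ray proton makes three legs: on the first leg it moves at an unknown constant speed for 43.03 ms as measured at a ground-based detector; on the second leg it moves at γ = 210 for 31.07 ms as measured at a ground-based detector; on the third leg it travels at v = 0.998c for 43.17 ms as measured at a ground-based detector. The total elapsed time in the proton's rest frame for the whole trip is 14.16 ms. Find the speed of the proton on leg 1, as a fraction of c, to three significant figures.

β = 0.965

Leg 1: speed unknown; τ_1 = 43.03/γ_1.
Leg 2: γ = 210; τ_2 = 31.07/210.0 = 0.1480 ms.
Leg 3: γ = 1/√(1 − 0.998²) = 1/√0.003996 = 15.82; τ_3 = 43.17/15.82 = 2.729 ms.
Total proper time: τ_1 + 0.1480 + 2.729 = 14.16, so τ_1 = 14.16 − 2.877 = 11.28 ms.
γ_1 = 43.03/11.28 = 3.814; β = √(1 − 1/γ²) = √0.9312.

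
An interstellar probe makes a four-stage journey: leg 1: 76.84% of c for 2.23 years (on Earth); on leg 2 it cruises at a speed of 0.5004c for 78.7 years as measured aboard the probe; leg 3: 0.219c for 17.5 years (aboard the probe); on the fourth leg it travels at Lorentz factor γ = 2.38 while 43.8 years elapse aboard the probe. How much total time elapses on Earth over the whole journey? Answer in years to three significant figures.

Leg 1: 2.23 years is already measured on Earth.
Leg 2: γ = 1/√(1 − 0.5004²) = 1/√0.7496 = 1.155; Δt_2 = 1.155 × 78.7 = 90.90 years.
Leg 3: γ = 1/√(1 − 0.219²) = 1/√0.9520 = 1.025; Δt_3 = 1.025 × 17.5 = 17.94 years.
Leg 4: γ = 2.38; Δt_4 = 2.380 × 43.8 = 104.2 years.
Total: 2.230 + 90.90 + 17.94 + 104.2 years.

Δt = 215 years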